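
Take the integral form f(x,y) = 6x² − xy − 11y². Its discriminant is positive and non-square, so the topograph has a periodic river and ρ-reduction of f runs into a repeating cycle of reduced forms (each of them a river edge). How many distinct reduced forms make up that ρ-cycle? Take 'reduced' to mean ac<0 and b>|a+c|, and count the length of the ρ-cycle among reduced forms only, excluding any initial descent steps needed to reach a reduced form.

D = 265, ⌊√D⌋ = 16
descent: ρ → (-11,1,6)
descent: ρ → (6,11,-6)  [lands on river]
river: ρ → (-6,13,4)
river: ρ → (4,11,-9)
river: ρ → (-9,7,6)
river: ρ → (6,5,-10)
river: ρ → (-10,15,1)
river: ρ → (1,15,-10)
river: ρ → (-10,5,6)
river: ρ → (6,7,-9)
river: ρ → (-9,11,4)
river: ρ → (4,13,-6)
river: ρ → (-6,11,6)
river: ρ → (6,13,-4)
river: ρ → (-4,11,9)
river: ρ → (9,7,-6)
river: ρ → (-6,5,10)
river: ρ → (10,15,-1)
river: ρ → (-1,15,10)
river: ρ → (10,5,-6)
river: ρ → (-6,7,9)
river: ρ → (9,11,-4)
river: ρ → (-4,13,6)
ρ-cycle length = 22 (tail of 2 descent steps not counted)

22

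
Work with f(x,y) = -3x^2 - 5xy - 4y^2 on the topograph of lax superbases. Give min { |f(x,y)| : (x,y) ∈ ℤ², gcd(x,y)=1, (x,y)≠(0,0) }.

translate: b→-1 (≡5 mod 6), so (3,5,4)→(3,-1,2)
flip: (3,-1,2)→(2,1,3)
reduced (well bottom): (2,1,3) with a≤c, −a<b≤a
well minimum |f| = |-2| = 2 (negative-definite)

2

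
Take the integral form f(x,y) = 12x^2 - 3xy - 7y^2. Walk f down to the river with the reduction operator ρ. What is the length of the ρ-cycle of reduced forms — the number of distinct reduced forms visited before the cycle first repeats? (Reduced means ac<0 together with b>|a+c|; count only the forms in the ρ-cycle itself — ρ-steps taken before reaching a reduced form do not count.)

D = 345, ⌊√D⌋ = 18
descent: ρ → (-7,17,2)  [lands on river]
river: ρ → (2,15,-15)
river: ρ → (-15,15,2)
river: ρ → (2,17,-7)
river: ρ → (-7,11,8)
river: ρ → (8,5,-10)
river: ρ → (-10,15,3)
river: ρ → (3,15,-10)
river: ρ → (-10,5,8)
river: ρ → (8,11,-7)
ρ-cycle length = 10 (tail of 1 descent step not counted)

10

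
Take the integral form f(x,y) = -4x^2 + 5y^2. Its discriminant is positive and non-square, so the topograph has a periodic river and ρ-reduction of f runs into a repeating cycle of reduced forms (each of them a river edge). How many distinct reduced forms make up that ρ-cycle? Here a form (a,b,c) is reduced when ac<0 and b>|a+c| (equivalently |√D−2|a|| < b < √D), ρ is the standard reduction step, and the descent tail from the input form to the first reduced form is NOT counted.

D = 80, ⌊√D⌋ = 8
descent: ρ → (5,0,-4)
descent: ρ → (-4,8,1)  [lands on river]
river: ρ → (1,8,-4)
ρ-cycle length = 2 (tail of 2 descent steps not counted)

2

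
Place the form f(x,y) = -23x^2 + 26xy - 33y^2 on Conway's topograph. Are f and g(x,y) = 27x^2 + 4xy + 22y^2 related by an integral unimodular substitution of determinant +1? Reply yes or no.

D₁ = -2360, D₂ = -2360
f is negative-definite; reduce −f:
−f: translate: b→20 (≡-26 mod 46), so (23,-26,33)→(23,20,30)
−f: reduced (well bottom): (23,20,30) with a≤c, −a<b≤a
flip sign back: reduced form of f is (-23,-20,-30)
g: flip: (27,4,22)→(22,-4,27)
g: reduced (well bottom): (22,-4,27) with a≤c, −a<b≤a
reduced forms (-23, -20, -30) vs (22, -4, 27) ⇒ inequivalent

no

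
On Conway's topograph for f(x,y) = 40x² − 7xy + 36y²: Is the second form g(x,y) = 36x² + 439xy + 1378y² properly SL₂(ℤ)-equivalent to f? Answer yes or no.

D₁ = -5711, D₂ = -5711
f: flip: (40,-7,36)→(36,7,40)
f: reduced (well bottom): (36,7,40) with a≤c, −a<b≤a
g: translate: b→7 (≡439 mod 72), so (36,439,1378)→(36,7,40)
g: reduced (well bottom): (36,7,40) with a≤c, −a<b≤a
reduced forms (36, 7, 40) vs (36, 7, 40) ⇒ equivalent

yes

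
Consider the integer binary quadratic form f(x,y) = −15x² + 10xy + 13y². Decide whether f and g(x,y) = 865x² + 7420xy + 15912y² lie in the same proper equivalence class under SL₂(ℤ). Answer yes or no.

D₁ = 880, D₂ = 880
river cycle of f (length 6): (13, 16, -12), (-12, 8, 17), (17, 26, -3), (-3, 28, 8), (8, 20, -15), (-15, 10, 13)
river cycle of g (length 6): (13, 16, -12), (-12, 8, 17), (17, 26, -3), (-3, 28, 8), (8, 20, -15), (-15, 10, 13)
cycles coincide ⇒ equivalent

yes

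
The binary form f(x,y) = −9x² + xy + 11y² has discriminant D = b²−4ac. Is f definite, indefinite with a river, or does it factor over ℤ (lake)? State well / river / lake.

D = b²−4ac = 1² − 4·(-9)·11 = 397
D > 0 non-square ⇒ indefinite ⇒ periodic river

river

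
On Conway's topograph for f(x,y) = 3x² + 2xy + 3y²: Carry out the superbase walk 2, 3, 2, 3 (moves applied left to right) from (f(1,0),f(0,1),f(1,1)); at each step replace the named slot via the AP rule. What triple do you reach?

start (3,3,8) = (f(1,0),f(0,1),f(1,1))
replace slot 2: 2·(3+8) − 3 = 19 → (3,19,8)
replace slot 3: 2·(3+19) − 8 = 36 → (3,19,36)
replace slot 2: 2·(3+36) − 19 = 59 → (3,59,36)
replace slot 3: 2·(3+59) − 36 = 88 → (3,59,88)

3,59,88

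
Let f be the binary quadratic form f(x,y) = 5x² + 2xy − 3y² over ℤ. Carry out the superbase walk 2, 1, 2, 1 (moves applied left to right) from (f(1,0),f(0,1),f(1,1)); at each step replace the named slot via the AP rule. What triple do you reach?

start (5,-3,4) = (f(1,0),f(0,1),f(1,1))
replace slot 2: 2·(5+4) − (-3) = 21 → (5,21,4)
replace slot 1: 2·(21+4) − 5 = 45 → (45,21,4)
replace slot 2: 2·(45+4) − 21 = 77 → (45,77,4)
replace slot 1: 2·(77+4) − 45 = 117 → (117,77,4)

117,77,4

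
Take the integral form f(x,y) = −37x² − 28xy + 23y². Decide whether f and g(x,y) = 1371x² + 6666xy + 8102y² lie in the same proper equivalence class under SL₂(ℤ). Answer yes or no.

D₁ = 4188, D₂ = 4188
river cycle of f (length 10): (23, 28, -37), (-37, 46, 14), (14, 38, -49), (-49, 60, 3), (3, 60, -49), (-49, 38, 14), (14, 46, -37), (-37, 28, 23), (23, 64, -1), (-1, 64, 23)
river cycle of g (length 10): (23, 28, -37), (-37, 46, 14), (14, 38, -49), (-49, 60, 3), (3, 60, -49), (-49, 38, 14), (14, 46, -37), (-37, 28, 23), (23, 64, -1), (-1, 64, 23)
cycles coincide ⇒ equivalent

yes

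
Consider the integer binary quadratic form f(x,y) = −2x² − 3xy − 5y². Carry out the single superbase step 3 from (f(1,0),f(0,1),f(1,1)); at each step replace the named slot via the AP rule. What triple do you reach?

start (-2,-5,-10) = (f(1,0),f(0,1),f(1,1))
replace slot 3: 2·((-2)+(-5)) − (-10) = -4 → (-2,-5,-4)

-2,-5,-4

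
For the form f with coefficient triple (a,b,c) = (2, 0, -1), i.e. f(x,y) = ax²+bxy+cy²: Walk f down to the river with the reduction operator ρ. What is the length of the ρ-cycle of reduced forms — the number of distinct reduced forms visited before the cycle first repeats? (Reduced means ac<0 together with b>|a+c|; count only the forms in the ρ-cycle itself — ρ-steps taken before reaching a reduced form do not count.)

D = 8, ⌊√D⌋ = 2
descent: ρ → (-1,2,1)  [lands on river]
river: ρ → (1,2,-1)
ρ-cycle length = 2 (tail of 1 descent step not counted)

2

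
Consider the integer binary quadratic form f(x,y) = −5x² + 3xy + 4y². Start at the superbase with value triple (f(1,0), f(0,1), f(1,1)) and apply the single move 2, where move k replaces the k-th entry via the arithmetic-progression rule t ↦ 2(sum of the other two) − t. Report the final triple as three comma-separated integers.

start (-5,4,2) = (f(1,0),f(0,1),f(1,1))
replace slot 2: 2·((-5)+2) − 4 = -10 → (-5,-10,2)

-5,-10,2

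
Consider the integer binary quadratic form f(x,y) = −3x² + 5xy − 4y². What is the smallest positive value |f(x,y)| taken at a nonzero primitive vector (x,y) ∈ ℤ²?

translate: b→1 (≡-5 mod 6), so (3,-5,4)→(3,1,2)
flip: (3,1,2)→(2,-1,3)
reduced (well bottom): (2,-1,3) with a≤c, −a<b≤a
well minimum |f| = |-2| = 2 (negative-definite)

2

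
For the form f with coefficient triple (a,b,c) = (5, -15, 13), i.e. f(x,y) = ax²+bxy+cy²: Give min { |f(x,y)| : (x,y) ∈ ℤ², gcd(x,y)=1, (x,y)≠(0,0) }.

translate: b→5 (≡-15 mod 10), so (5,-15,13)→(5,5,3)
flip: (5,5,3)→(3,-5,5)
translate: b→1 (≡-5 mod 6), so (3,-5,5)→(3,1,3)
reduced (well bottom): (3,1,3) with a≤c, −a<b≤a
well minimum = a = 3

3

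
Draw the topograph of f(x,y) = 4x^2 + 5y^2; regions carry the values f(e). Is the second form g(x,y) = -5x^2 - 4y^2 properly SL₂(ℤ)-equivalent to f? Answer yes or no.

D₁ = -80, D₂ = -80
f: reduced (well bottom): (4,0,5) with a≤c, −a<b≤a
g is negative-definite; reduce −g:
−g: flip: (5,0,4)→(4,0,5)
−g: reduced (well bottom): (4,0,5) with a≤c, −a<b≤a
flip sign back: reduced form of g is (-4,0,-5)
reduced forms (4, 0, 5) vs (-4, 0, -5) ⇒ inequivalent

no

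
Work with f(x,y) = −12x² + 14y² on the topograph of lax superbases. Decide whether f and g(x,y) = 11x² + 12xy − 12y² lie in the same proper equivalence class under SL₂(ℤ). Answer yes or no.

D₁ = 672, D₂ = 672
river cycle of f (length 2): (-12, 24, 2), (2, 24, -12)
river cycle of g (length 6): (-12, 12, 11), (11, 10, -13), (-13, 16, 8), (8, 16, -13), (-13, 10, 11), (11, 12, -12)
cycles differ ⇒ inequivalent

no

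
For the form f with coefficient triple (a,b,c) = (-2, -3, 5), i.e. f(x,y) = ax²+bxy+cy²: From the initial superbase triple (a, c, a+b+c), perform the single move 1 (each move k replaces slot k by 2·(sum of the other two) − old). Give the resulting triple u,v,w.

start (-2,5,0) = (f(1,0),f(0,1),f(1,1))
replace slot 1: 2·(5+0) − (-2) = 12 → (12,5,0)

12,5,0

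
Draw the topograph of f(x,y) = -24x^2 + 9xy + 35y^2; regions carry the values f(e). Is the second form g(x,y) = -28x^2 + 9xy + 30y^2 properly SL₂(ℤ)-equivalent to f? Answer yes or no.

D₁ = 3441, D₂ = 3441
river cycle of f (length 36): (-24, 57, 2), (2, 55, -52), (-52, 49, 5), (5, 51, -42), (-42, 33, 14), (14, 51, -15), (-15, 39, 32), (32, 25, -22), (-22, 19, 35), (35, 51, -6), … (26 more)
river cycle of g (length 38): (30, 51, -7), (-7, 47, 44), (44, 41, -10), (-10, 39, 48), (48, 57, -1), (-1, 57, 48), (48, 39, -10), (-10, 41, 44), (44, 47, -7), (-7, 51, 30), … (28 more)
cycles differ ⇒ inequivalent

no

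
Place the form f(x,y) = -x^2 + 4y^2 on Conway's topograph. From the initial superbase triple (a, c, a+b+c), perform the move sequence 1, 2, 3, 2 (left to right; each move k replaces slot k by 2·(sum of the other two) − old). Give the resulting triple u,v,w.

start (-1,4,3) = (f(1,0),f(0,1),f(1,1))
replace slot 1: 2·(4+3) − (-1) = 15 → (15,4,3)
replace slot 2: 2·(15+3) − 4 = 32 → (15,32,3)
replace slot 3: 2·(15+32) − 3 = 91 → (15,32,91)
replace slot 2: 2·(15+91) − 32 = 180 → (15,180,91)

15,180,91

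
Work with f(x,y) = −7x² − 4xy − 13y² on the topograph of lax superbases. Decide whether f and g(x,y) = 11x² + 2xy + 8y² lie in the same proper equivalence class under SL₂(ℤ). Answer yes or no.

D₁ = -348, D₂ = -348
f is negative-definite; reduce −f:
−f: reduced (well bottom): (7,4,13) with a≤c, −a<b≤a
flip sign back: reduced form of f is (-7,-4,-13)
g: flip: (11,2,8)→(8,-2,11)
g: reduced (well bottom): (8,-2,11) with a≤c, −a<b≤a
reduced forms (-7, -4, -13) vs (8, -2, 11) ⇒ inequivalent

no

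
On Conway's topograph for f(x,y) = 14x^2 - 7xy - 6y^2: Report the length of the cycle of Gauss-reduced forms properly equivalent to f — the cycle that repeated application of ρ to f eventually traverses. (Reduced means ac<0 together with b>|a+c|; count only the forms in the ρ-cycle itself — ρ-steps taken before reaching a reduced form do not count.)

D = 385, ⌊√D⌋ = 19
descent: ρ → (-6,19,1)  [lands on river]
river: ρ → (1,19,-6)
river: ρ → (-6,17,4)
river: ρ → (4,15,-10)
river: ρ → (-10,5,9)
river: ρ → (9,13,-6)
river: ρ → (-6,11,11)
river: ρ → (11,11,-6)
river: ρ → (-6,13,9)
river: ρ → (9,5,-10)
river: ρ → (-10,15,4)
river: ρ → (4,17,-6)
ρ-cycle length = 12 (tail of 1 descent step not counted)

12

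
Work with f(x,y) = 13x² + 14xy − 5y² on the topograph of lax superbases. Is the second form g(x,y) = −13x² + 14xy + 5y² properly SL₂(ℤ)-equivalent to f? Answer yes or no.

D₁ = 456, D₂ = 456
river cycle of f (length 10): (-5, 16, 10), (10, 4, -11), (-11, 18, 3), (3, 18, -11), (-11, 4, 10), (10, 16, -5), (-5, 14, 13), (13, 12, -6), (-6, 12, 13), (13, 14, -5)
river cycle of g (length 10): (5, 16, -10), (-10, 4, 11), (11, 18, -3), (-3, 18, 11), (11, 4, -10), (-10, 16, 5), (5, 14, -13), (-13, 12, 6), (6, 12, -13), (-13, 14, 5)
cycles differ ⇒ inequivalent

no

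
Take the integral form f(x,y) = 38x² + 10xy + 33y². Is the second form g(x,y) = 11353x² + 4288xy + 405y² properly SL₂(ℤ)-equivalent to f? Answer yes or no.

D₁ = -4916, D₂ = -4916
f: flip: (38,10,33)→(33,-10,38)
f: reduced (well bottom): (33,-10,38) with a≤c, −a<b≤a
g: flip: (11353,4288,405)→(405,-4288,11353)
g: translate: b→-238 (≡-4288 mod 810), so (405,-4288,11353)→(405,-238,38)
g: flip: (405,-238,38)→(38,238,405)
g: translate: b→10 (≡238 mod 76), so (38,238,405)→(38,10,33)
g: flip: (38,10,33)→(33,-10,38)
g: reduced (well bottom): (33,-10,38) with a≤c, −a<b≤a
reduced forms (33, -10, 38) vs (33, -10, 38) ⇒ equivalent

yes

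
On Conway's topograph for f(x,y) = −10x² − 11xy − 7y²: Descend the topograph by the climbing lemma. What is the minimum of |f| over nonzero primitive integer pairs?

translate: b→-9 (≡11 mod 20), so (10,11,7)→(10,-9,6)
flip: (10,-9,6)→(6,9,10)
translate: b→-3 (≡9 mod 12), so (6,9,10)→(6,-3,7)
reduced (well bottom): (6,-3,7) with a≤c, −a<b≤a
well minimum |f| = |-6| = 6 (negative-definite)

6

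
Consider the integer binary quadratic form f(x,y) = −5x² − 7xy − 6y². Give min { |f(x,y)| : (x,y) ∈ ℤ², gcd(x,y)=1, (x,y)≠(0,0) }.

translate: b→-3 (≡7 mod 10), so (5,7,6)→(5,-3,4)
flip: (5,-3,4)→(4,3,5)
reduced (well bottom): (4,3,5) with a≤c, −a<b≤a
well minimum |f| = |-4| = 4 (negative-definite)

4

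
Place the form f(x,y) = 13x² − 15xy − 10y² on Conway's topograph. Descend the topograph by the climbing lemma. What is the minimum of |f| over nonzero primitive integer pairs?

descent: ρ → (-10,15,13)  [lands on river]
river: ρ → (13,11,-12)
river: ρ → (-12,13,12)
river: ρ → (12,11,-13)
river: ρ → (-13,15,10)
river: ρ → (10,25,-3)
river: ρ → (-3,23,18)
river: ρ → (18,13,-8)
river: ρ → (-8,19,12)
river: ρ → (12,5,-15)
river: ρ → (-15,25,2)
river: ρ → (2,27,-2)
river: ρ → (-2,25,15)
river: ρ → (15,5,-12)
river: ρ → (-12,19,8)
river: ρ → (8,13,-18)
river: ρ → (-18,23,3)
river: ρ → (3,25,-10)
closes: descent 1, river 18
min |a| on river = 2

2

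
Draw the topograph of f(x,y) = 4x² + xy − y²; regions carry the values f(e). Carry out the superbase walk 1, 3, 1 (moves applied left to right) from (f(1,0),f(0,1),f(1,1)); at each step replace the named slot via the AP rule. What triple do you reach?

start (4,-1,4) = (f(1,0),f(0,1),f(1,1))
replace slot 1: 2·((-1)+4) − 4 = 2 → (2,-1,4)
replace slot 3: 2·(2+(-1)) − 4 = -2 → (2,-1,-2)
replace slot 1: 2·((-1)+(-2)) − 2 = -8 → (-8,-1,-2)

-8,-1,-2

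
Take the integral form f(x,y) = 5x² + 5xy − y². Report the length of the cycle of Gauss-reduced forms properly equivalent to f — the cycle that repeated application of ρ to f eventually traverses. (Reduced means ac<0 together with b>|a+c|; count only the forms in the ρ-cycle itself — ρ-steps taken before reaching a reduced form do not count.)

D = 45, ⌊√D⌋ = 6
river: ρ → (-1,5,5)
river: ρ → (5,5,-1)
ρ-cycle length = 2 (tail of 0 descent steps not counted)

2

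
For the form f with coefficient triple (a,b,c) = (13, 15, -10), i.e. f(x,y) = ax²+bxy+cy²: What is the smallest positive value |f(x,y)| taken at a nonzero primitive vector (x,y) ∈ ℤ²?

river: ρ → (-10,25,3)
river: ρ → (3,23,-18)
river: ρ → (-18,13,8)
river: ρ → (8,19,-12)
river: ρ → (-12,5,15)
river: ρ → (15,25,-2)
river: ρ → (-2,27,2)
river: ρ → (2,25,-15)
river: ρ → (-15,5,12)
river: ρ → (12,19,-8)
river: ρ → (-8,13,18)
river: ρ → (18,23,-3)
river: ρ → (-3,25,10)
river: ρ → (10,15,-13)
river: ρ → (-13,11,12)
river: ρ → (12,13,-12)
river: ρ → (-12,11,13)
river: ρ → (13,15,-10)
closes: descent 0, river 18
min |a| on river = 2

2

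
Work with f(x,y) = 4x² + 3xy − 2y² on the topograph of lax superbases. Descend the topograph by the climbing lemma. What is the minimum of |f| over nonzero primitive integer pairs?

river: ρ → (-2,5,2)
river: ρ → (2,3,-4)
river: ρ → (-4,5,1)
river: ρ → (1,5,-4)
river: ρ → (-4,3,2)
river: ρ → (2,5,-2)
river: ρ → (-2,3,4)
river: ρ → (4,5,-1)
river: ρ → (-1,5,4)
river: ρ → (4,3,-2)
closes: descent 0, river 10
min |a| on river = 1

1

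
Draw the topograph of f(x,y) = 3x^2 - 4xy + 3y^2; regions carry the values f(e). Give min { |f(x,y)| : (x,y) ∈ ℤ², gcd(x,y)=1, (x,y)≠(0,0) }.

translate: b→2 (≡-4 mod 6), so (3,-4,3)→(3,2,2)
flip: (3,2,2)→(2,-2,3)
translate: b→2 (≡-2 mod 4), so (2,-2,3)→(2,2,3)
reduced (well bottom): (2,2,3) with a≤c, −a<b≤a
well minimum = a = 2

2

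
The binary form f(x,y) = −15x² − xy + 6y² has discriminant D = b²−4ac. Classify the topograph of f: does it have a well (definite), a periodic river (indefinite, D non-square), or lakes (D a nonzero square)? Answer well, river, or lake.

D = b²−4ac = (-1)² − 4·(-15)·6 = 361
D = 19² is a perfect square ⇒ form factors over ℤ ⇒ lakes

lake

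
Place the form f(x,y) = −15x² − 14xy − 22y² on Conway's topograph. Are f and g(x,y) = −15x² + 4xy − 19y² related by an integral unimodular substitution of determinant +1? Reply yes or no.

D₁ = -1124, D₂ = -1124
f is negative-definite; reduce −f:
−f: reduced (well bottom): (15,14,22) with a≤c, −a<b≤a
flip sign back: reduced form of f is (-15,-14,-22)
g is negative-definite; reduce −g:
−g: reduced (well bottom): (15,-4,19) with a≤c, −a<b≤a
flip sign back: reduced form of g is (-15,4,-19)
reduced forms (-15, -14, -22) vs (-15, 4, -19) ⇒ inequivalent

no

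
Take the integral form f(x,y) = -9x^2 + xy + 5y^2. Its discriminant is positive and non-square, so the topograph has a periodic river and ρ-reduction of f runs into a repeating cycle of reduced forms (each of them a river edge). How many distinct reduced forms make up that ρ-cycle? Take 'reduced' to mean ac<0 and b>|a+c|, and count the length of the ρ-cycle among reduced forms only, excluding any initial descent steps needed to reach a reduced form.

D = 181, ⌊√D⌋ = 13
descent: ρ → (5,9,-5)  [lands on river]
river: ρ → (-5,11,3)
river: ρ → (3,13,-1)
river: ρ → (-1,13,3)
river: ρ → (3,11,-5)
river: ρ → (-5,9,5)
river: ρ → (5,11,-3)
river: ρ → (-3,13,1)
river: ρ → (1,13,-3)
river: ρ → (-3,11,5)
ρ-cycle length = 10 (tail of 1 descent step not counted)

10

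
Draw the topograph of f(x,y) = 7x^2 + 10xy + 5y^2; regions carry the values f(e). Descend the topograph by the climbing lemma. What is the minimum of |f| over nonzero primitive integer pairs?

translate: b→-4 (≡10 mod 14), so (7,10,5)→(7,-4,2)
flip: (7,-4,2)→(2,4,7)
translate: b→0 (≡4 mod 4), so (2,4,7)→(2,0,5)
reduced (well bottom): (2,0,5) with a≤c, −a<b≤a
well minimum = a = 2

2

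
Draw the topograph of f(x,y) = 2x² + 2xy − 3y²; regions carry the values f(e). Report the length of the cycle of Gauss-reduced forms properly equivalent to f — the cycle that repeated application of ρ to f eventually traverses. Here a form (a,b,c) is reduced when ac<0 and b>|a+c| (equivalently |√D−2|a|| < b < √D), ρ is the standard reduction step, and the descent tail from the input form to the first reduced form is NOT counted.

D = 28, ⌊√D⌋ = 5
river: ρ → (-3,4,1)
river: ρ → (1,4,-3)
river: ρ → (-3,2,2)
river: ρ → (2,2,-3)
ρ-cycle length = 4 (tail of 0 descent steps not counted)

4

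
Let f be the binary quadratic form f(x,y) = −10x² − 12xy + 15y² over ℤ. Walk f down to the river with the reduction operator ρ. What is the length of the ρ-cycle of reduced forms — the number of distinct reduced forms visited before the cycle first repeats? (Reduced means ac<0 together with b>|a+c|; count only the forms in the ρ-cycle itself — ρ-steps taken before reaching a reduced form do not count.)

D = 744, ⌊√D⌋ = 27
descent: ρ → (15,12,-10)  [lands on river]
river: ρ → (-10,8,17)
river: ρ → (17,26,-1)
river: ρ → (-1,26,17)
river: ρ → (17,8,-10)
river: ρ → (-10,12,15)
river: ρ → (15,18,-7)
river: ρ → (-7,24,6)
river: ρ → (6,24,-7)
river: ρ → (-7,18,15)
ρ-cycle length = 10 (tail of 1 descent step not counted)

10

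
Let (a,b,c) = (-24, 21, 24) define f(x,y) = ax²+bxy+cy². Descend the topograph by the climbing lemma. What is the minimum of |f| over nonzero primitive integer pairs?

river: ρ → (24,27,-21)
river: ρ → (-21,15,30)
river: ρ → (30,45,-6)
river: ρ → (-6,51,6)
river: ρ → (6,45,-30)
river: ρ → (-30,15,21)
river: ρ → (21,27,-24)
river: ρ → (-24,21,24)
closes: descent 0, river 8
min |a| on river = 6

6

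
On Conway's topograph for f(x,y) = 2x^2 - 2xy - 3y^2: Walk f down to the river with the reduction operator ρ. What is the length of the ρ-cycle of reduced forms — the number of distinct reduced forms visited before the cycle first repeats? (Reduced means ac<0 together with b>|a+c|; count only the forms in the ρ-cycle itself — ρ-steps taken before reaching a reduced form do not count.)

D = 28, ⌊√D⌋ = 5
descent: ρ → (-3,2,2)  [lands on river]
river: ρ → (2,2,-3)
river: ρ → (-3,4,1)
river: ρ → (1,4,-3)
ρ-cycle length = 4 (tail of 1 descent step not counted)

4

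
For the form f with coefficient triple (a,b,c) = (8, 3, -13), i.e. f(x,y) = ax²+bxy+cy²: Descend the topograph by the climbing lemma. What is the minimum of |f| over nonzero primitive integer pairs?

descent: ρ → (-13,-3,8)
descent: ρ → (8,19,-2)  [lands on river]
river: ρ → (-2,17,17)
river: ρ → (17,17,-2)
river: ρ → (-2,19,8)
river: ρ → (8,13,-8)
river: ρ → (-8,19,2)
river: ρ → (2,17,-17)
river: ρ → (-17,17,2)
river: ρ → (2,19,-8)
river: ρ → (-8,13,8)
closes: descent 2, river 10
min |a| on river = 2

2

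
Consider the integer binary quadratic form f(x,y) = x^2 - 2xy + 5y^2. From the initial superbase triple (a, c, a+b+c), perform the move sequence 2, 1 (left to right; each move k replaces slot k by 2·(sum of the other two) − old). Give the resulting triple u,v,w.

start (1,5,4) = (f(1,0),f(0,1),f(1,1))
replace slot 2: 2·(1+4) − 5 = 5 → (1,5,4)
replace slot 1: 2·(5+4) − 1 = 17 → (17,5,4)

17,5,4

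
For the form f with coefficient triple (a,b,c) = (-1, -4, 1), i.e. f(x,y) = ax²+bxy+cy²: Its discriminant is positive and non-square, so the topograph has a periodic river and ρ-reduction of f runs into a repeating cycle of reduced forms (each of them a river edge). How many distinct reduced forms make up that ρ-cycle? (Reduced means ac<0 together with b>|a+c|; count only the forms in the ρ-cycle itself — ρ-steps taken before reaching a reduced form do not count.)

D = 20, ⌊√D⌋ = 4
descent: ρ → (1,4,-1)  [lands on river]
river: ρ → (-1,4,1)
ρ-cycle length = 2 (tail of 1 descent step not counted)

2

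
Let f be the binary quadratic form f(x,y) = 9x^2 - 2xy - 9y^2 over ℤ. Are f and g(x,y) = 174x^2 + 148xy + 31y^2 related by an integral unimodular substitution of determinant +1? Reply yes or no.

D₁ = 328, D₂ = 328
river cycle of f (length 6): (-9, 2, 9), (9, 16, -2), (-2, 16, 9), (9, 2, -9), (-9, 16, 2), (2, 16, -9)
river cycle of g (length 6): (2, 16, -9), (-9, 2, 9), (9, 16, -2), (-2, 16, 9), (9, 2, -9), (-9, 16, 2)
cycles coincide ⇒ equivalent

yes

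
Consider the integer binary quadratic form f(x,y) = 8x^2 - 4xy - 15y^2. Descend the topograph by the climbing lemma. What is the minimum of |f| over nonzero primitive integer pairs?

descent: ρ → (-15,4,8)
descent: ρ → (8,12,-11)  [lands on river]
river: ρ → (-11,10,9)
river: ρ → (9,8,-12)
river: ρ → (-12,16,5)
river: ρ → (5,14,-15)
river: ρ → (-15,16,4)
river: ρ → (4,16,-15)
river: ρ → (-15,14,5)
river: ρ → (5,16,-12)
river: ρ → (-12,8,9)
river: ρ → (9,10,-11)
river: ρ → (-11,12,8)
river: ρ → (8,20,-3)
river: ρ → (-3,22,1)
river: ρ → (1,22,-3)
river: ρ → (-3,20,8)
closes: descent 2, river 16
min |a| on river = 1

1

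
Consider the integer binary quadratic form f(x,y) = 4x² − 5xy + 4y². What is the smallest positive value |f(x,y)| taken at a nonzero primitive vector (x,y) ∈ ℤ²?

translate: b→3 (≡-5 mod 8), so (4,-5,4)→(4,3,3)
flip: (4,3,3)→(3,-3,4)
translate: b→3 (≡-3 mod 6), so (3,-3,4)→(3,3,4)
reduced (well bottom): (3,3,4) with a≤c, −a<b≤a
well minimum = a = 3

3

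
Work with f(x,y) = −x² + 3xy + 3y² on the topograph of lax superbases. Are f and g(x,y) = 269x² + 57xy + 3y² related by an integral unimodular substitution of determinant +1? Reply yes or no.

D₁ = 21, D₂ = 21
river cycle of f (length 2): (3, 3, -1), (-1, 3, 3)
river cycle of g (length 2): (3, 3, -1), (-1, 3, 3)
cycles coincide ⇒ equivalent

yes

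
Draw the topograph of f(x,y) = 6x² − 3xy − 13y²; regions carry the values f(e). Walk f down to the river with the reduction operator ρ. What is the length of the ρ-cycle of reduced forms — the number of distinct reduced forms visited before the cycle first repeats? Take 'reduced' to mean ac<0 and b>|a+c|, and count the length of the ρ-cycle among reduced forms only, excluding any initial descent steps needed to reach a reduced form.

D = 321, ⌊√D⌋ = 17
descent: ρ → (-13,3,6)
descent: ρ → (6,9,-10)  [lands on river]
river: ρ → (-10,11,5)
river: ρ → (5,9,-12)
river: ρ → (-12,15,2)
river: ρ → (2,17,-4)
river: ρ → (-4,15,6)
ρ-cycle length = 6 (tail of 2 descent steps not counted)

6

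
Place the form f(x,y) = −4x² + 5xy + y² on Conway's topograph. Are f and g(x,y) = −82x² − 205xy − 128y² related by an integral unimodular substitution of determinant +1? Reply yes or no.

D₁ = 41, D₂ = 41
river cycle of f (length 10): (1, 5, -4), (-4, 3, 2), (2, 5, -2), (-2, 3, 4), (4, 5, -1), (-1, 5, 4), (4, 3, -2), (-2, 5, 2), (2, 3, -4), (-4, 5, 1)
river cycle of g (length 10): (2, 3, -4), (-4, 5, 1), (1, 5, -4), (-4, 3, 2), (2, 5, -2), (-2, 3, 4), (4, 5, -1), (-1, 5, 4), (4, 3, -2), (-2, 5, 2)
cycles coincide ⇒ equivalent

yes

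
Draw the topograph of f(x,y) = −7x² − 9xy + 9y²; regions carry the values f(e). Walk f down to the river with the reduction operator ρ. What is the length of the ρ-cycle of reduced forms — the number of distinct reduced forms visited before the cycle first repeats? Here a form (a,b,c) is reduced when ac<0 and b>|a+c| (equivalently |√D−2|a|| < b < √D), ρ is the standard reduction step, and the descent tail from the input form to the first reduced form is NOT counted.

D = 333, ⌊√D⌋ = 18
descent: ρ → (9,9,-7)  [lands on river]
river: ρ → (-7,5,11)
river: ρ → (11,17,-1)
river: ρ → (-1,17,11)
river: ρ → (11,5,-7)
river: ρ → (-7,9,9)
ρ-cycle length = 6 (tail of 1 descent step not counted)

6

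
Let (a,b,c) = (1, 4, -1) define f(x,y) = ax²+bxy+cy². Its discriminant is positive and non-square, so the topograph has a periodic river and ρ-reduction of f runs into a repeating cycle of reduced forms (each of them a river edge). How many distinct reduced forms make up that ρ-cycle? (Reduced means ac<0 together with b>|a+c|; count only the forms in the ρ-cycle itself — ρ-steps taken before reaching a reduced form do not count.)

D = 20, ⌊√D⌋ = 4
river: ρ → (-1,4,1)
river: ρ → (1,4,-1)
ρ-cycle length = 2 (tail of 0 descent steps not counted)

2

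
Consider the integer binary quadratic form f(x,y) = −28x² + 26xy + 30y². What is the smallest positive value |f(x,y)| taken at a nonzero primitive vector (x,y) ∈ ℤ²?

river: ρ → (30,34,-24)
river: ρ → (-24,62,2)
river: ρ → (2,62,-24)
river: ρ → (-24,34,30)
river: ρ → (30,26,-28)
river: ρ → (-28,30,28)
river: ρ → (28,26,-30)
river: ρ → (-30,34,24)
river: ρ → (24,62,-2)
river: ρ → (-2,62,24)
river: ρ → (24,34,-30)
river: ρ → (-30,26,28)
river: ρ → (28,30,-28)
river: ρ → (-28,26,30)
closes: descent 0, river 14
min |a| on river = 2

2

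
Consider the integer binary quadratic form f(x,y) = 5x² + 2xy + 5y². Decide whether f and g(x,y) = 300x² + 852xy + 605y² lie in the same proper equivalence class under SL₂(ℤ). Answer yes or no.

D₁ = -96, D₂ = -96
f: reduced (well bottom): (5,2,5) with a≤c, −a<b≤a
g: translate: b→252 (≡852 mod 600), so (300,852,605)→(300,252,53)
g: flip: (300,252,53)→(53,-252,300)
g: translate: b→-40 (≡-252 mod 106), so (53,-252,300)→(53,-40,8)
g: flip: (53,-40,8)→(8,40,53)
g: translate: b→8 (≡40 mod 16), so (8,40,53)→(8,8,5)
g: flip: (8,8,5)→(5,-8,8)
g: translate: b→2 (≡-8 mod 10), so (5,-8,8)→(5,2,5)
g: reduced (well bottom): (5,2,5) with a≤c, −a<b≤a
reduced forms (5, 2, 5) vs (5, 2, 5) ⇒ equivalent

yes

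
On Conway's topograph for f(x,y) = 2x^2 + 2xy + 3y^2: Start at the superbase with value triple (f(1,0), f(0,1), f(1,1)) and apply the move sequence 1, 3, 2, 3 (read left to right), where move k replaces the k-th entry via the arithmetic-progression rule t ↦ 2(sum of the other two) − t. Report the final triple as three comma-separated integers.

start (2,3,7) = (f(1,0),f(0,1),f(1,1))
replace slot 1: 2·(3+7) − 2 = 18 → (18,3,7)
replace slot 3: 2·(18+3) − 7 = 35 → (18,3,35)
replace slot 2: 2·(18+35) − 3 = 103 → (18,103,35)
replace slot 3: 2·(18+103) − 35 = 207 → (18,103,207)

18,103,207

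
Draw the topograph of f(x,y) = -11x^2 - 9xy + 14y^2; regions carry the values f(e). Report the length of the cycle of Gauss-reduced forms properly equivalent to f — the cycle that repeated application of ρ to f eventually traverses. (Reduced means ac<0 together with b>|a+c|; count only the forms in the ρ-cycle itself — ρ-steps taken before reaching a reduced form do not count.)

D = 697, ⌊√D⌋ = 26
descent: ρ → (14,9,-11)  [lands on river]
river: ρ → (-11,13,12)
river: ρ → (12,11,-12)
river: ρ → (-12,13,11)
river: ρ → (11,9,-14)
river: ρ → (-14,19,6)
river: ρ → (6,17,-17)
river: ρ → (-17,17,6)
river: ρ → (6,19,-14)
river: ρ → (-14,9,11)
river: ρ → (11,13,-12)
river: ρ → (-12,11,12)
river: ρ → (12,13,-11)
river: ρ → (-11,9,14)
river: ρ → (14,19,-6)
river: ρ → (-6,17,17)
river: ρ → (17,17,-6)
river: ρ → (-6,19,14)
ρ-cycle length = 18 (tail of 1 descent step not counted)

18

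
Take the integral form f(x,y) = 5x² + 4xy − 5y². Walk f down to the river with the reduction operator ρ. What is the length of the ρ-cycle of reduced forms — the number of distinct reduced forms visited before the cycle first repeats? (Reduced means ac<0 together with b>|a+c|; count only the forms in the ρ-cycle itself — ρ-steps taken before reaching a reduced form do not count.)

D = 116, ⌊√D⌋ = 10
river: ρ → (-5,6,4)
river: ρ → (4,10,-1)
river: ρ → (-1,10,4)
river: ρ → (4,6,-5)
river: ρ → (-5,4,5)
river: ρ → (5,6,-4)
river: ρ → (-4,10,1)
river: ρ → (1,10,-4)
river: ρ → (-4,6,5)
river: ρ → (5,4,-5)
ρ-cycle length = 10 (tail of 0 descent steps not counted)

10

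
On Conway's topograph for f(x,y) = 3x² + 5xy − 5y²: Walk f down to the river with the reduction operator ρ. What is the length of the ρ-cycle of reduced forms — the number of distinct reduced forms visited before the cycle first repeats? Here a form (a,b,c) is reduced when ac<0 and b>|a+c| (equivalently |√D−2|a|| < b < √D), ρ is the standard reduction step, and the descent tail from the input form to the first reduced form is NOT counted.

D = 85, ⌊√D⌋ = 9
river: ρ → (-5,5,3)
river: ρ → (3,7,-3)
river: ρ → (-3,5,5)
river: ρ → (5,5,-3)
river: ρ → (-3,7,3)
river: ρ → (3,5,-5)
ρ-cycle length = 6 (tail of 0 descent steps not counted)

6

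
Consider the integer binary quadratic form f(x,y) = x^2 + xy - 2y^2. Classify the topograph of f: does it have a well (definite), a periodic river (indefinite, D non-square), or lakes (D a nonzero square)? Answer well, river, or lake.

D = b²−4ac = 1² − 4·1·(-2) = 9
D = 3² is a perfect square ⇒ form factors over ℤ ⇒ lakes

lake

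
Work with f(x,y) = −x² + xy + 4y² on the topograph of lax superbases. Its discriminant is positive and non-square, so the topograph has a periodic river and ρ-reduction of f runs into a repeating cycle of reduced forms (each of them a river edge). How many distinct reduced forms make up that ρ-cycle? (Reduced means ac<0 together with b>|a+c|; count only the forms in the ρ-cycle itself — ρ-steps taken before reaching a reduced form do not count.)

D = 17, ⌊√D⌋ = 4
descent: ρ → (4,-1,-1)
descent: ρ → (-1,3,2)  [lands on river]
river: ρ → (2,1,-2)
river: ρ → (-2,3,1)
river: ρ → (1,3,-2)
river: ρ → (-2,1,2)
river: ρ → (2,3,-1)
ρ-cycle length = 6 (tail of 2 descent steps not counted)

6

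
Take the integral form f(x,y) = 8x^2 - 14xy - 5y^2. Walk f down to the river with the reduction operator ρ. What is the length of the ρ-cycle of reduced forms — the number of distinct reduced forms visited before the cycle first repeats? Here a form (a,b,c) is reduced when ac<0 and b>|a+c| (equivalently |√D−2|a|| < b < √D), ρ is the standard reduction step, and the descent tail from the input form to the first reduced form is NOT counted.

D = 356, ⌊√D⌋ = 18
descent: ρ → (-5,14,8)  [lands on river]
river: ρ → (8,18,-1)
river: ρ → (-1,18,8)
river: ρ → (8,14,-5)
river: ρ → (-5,16,5)
river: ρ → (5,14,-8)
river: ρ → (-8,18,1)
river: ρ → (1,18,-8)
river: ρ → (-8,14,5)
river: ρ → (5,16,-5)
ρ-cycle length = 10 (tail of 1 descent step not counted)

10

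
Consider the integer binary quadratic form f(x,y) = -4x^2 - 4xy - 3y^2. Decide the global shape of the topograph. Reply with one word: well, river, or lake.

D = b²−4ac = (-4)² − 4·(-4)·(-3) = -32
D < 0 ⇒ definite ⇒ every region one sign ⇒ single well

well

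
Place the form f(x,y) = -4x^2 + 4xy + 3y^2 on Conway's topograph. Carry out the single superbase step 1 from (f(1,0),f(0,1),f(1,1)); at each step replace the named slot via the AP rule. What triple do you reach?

start (-4,3,3) = (f(1,0),f(0,1),f(1,1))
replace slot 1: 2·(3+3) − (-4) = 16 → (16,3,3)

16,3,3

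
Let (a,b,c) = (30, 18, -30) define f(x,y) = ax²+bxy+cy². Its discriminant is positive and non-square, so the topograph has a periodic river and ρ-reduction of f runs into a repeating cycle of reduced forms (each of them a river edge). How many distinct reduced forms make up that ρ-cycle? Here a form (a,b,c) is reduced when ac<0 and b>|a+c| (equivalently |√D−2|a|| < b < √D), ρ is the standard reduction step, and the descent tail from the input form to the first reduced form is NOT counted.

D = 3924, ⌊√D⌋ = 62
river: ρ → (-30,42,18)
river: ρ → (18,30,-42)
river: ρ → (-42,54,6)
river: ρ → (6,54,-42)
river: ρ → (-42,30,18)
river: ρ → (18,42,-30)
river: ρ → (-30,18,30)
river: ρ → (30,42,-18)
river: ρ → (-18,30,42)
river: ρ → (42,54,-6)
river: ρ → (-6,54,42)
river: ρ → (42,30,-18)
river: ρ → (-18,42,30)
river: ρ → (30,18,-30)
ρ-cycle length = 14 (tail of 0 descent steps not counted)

14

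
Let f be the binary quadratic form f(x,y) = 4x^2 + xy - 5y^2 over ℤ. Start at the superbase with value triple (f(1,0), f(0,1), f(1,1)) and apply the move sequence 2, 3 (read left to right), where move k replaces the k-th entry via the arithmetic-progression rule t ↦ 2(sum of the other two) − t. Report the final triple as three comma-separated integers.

start (4,-5,0) = (f(1,0),f(0,1),f(1,1))
replace slot 2: 2·(4+0) − (-5) = 13 → (4,13,0)
replace slot 3: 2·(4+13) − 0 = 34 → (4,13,34)

4,13,34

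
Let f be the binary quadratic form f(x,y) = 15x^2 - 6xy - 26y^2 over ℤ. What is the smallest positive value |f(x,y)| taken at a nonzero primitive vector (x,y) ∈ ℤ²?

descent: ρ → (-26,6,15)
descent: ρ → (15,24,-17)  [lands on river]
river: ρ → (-17,10,22)
river: ρ → (22,34,-5)
river: ρ → (-5,36,15)
closes: descent 2, river 4
min |a| on river = 5

5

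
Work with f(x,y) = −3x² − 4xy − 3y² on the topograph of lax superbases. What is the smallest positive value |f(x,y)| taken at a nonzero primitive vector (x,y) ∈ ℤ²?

translate: b→-2 (≡4 mod 6), so (3,4,3)→(3,-2,2)
flip: (3,-2,2)→(2,2,3)
reduced (well bottom): (2,2,3) with a≤c, −a<b≤a
well minimum |f| = |-2| = 2 (negative-definite)

2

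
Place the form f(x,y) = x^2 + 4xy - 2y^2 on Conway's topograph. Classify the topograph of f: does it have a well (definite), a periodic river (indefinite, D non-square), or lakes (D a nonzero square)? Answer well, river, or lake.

D = b²−4ac = 4² − 4·1·(-2) = 24
D > 0 non-square ⇒ indefinite ⇒ periodic river

river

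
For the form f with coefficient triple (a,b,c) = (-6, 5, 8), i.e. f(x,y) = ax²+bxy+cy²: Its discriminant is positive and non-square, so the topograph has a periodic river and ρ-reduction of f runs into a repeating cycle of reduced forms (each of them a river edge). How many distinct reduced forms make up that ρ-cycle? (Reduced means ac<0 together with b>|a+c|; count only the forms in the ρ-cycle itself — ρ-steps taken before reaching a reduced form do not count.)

D = 217, ⌊√D⌋ = 14
river: ρ → (8,11,-3)
river: ρ → (-3,13,4)
river: ρ → (4,11,-6)
river: ρ → (-6,13,2)
river: ρ → (2,11,-12)
river: ρ → (-12,13,1)
river: ρ → (1,13,-12)
river: ρ → (-12,11,2)
river: ρ → (2,13,-6)
river: ρ → (-6,11,4)
river: ρ → (4,13,-3)
river: ρ → (-3,11,8)
river: ρ → (8,5,-6)
river: ρ → (-6,7,7)
river: ρ → (7,7,-6)
river: ρ → (-6,5,8)
ρ-cycle length = 16 (tail of 0 descent steps not counted)

16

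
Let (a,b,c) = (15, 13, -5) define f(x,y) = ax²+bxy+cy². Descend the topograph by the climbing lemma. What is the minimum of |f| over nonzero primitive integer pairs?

river: ρ → (-5,17,9)
river: ρ → (9,19,-3)
river: ρ → (-3,17,15)
river: ρ → (15,13,-5)
closes: descent 0, river 4
min |a| on river = 3

3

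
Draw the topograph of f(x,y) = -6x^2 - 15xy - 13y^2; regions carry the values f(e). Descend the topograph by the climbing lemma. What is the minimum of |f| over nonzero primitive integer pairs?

translate: b→3 (≡15 mod 12), so (6,15,13)→(6,3,4)
flip: (6,3,4)→(4,-3,6)
reduced (well bottom): (4,-3,6) with a≤c, −a<b≤a
well minimum |f| = |-4| = 4 (negative-definite)

4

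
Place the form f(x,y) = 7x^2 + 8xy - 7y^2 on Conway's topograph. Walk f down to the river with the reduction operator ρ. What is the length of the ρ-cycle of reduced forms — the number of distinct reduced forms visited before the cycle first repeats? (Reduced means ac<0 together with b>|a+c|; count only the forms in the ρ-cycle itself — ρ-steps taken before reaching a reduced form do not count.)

D = 260, ⌊√D⌋ = 16
river: ρ → (-7,6,8)
river: ρ → (8,10,-5)
river: ρ → (-5,10,8)
river: ρ → (8,6,-7)
river: ρ → (-7,8,7)
river: ρ → (7,6,-8)
river: ρ → (-8,10,5)
river: ρ → (5,10,-8)
river: ρ → (-8,6,7)
river: ρ → (7,8,-7)
ρ-cycle length = 10 (tail of 0 descent steps not counted)

10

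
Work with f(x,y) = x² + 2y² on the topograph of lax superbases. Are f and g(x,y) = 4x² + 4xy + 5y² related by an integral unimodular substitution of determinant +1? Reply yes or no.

D₁ = -8, D₂ = -64
discriminants differ ⇒ not SL₂(ℤ)-equivalent

no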